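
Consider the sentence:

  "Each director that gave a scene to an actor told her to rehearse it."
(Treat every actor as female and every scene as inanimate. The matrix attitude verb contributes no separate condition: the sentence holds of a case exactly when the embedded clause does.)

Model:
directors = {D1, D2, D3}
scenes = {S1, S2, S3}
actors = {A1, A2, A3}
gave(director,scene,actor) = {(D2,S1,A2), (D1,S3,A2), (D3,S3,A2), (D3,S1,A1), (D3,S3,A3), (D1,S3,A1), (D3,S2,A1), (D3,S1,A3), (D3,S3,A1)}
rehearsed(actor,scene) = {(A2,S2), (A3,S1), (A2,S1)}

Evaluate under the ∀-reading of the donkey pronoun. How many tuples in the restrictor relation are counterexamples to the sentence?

"her" takes "an actor" as antecedent and "it" takes "a scene"; both are donkey pronouns co-varying with the restrictor.
Strong reading: for every (d,s,a) with gave(d,s,a), rehearsed(a,s).
Restrictor triples: (D1,S3,A1)→rehearsed(A1,S3) ✗  (D1,S3,A2)→rehearsed(A2,S3) ✗  (D2,S1,A2)→rehearsed(A2,S1) ✓  (D3,S1,A1)→rehearsed(A1,S1) ✗  (D3,S1,A3)→rehearsed(A3,S1) ✓  (D3,S2,A1)→rehearsed(A1,S2) ✗  (D3,S3,A1)→rehearsed(A1,S3) ✗  (D3,S3,A2)→rehearsed(A2,S3) ✗  (D3,S3,A3)→rehearsed(A3,S3) ✗
Counterexamples (restrictor triples failing the scope): 7.

7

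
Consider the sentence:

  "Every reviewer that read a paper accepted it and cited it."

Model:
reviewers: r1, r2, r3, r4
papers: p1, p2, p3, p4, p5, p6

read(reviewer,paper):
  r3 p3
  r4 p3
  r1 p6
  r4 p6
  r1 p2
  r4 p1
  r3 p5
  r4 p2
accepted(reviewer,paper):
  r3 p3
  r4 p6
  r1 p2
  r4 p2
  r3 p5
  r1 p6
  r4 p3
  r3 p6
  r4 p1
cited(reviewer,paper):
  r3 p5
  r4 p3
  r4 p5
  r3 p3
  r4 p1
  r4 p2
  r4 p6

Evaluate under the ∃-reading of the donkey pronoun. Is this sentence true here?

"it" takes "a paper" as antecedent — a donkey pronoun bound across the clause boundary.
Weak reading: every reviewer r with some read-paper has at least one read-paper p such that accepted(r,p) ∧ cited(r,p).
Per reviewer: r1:✗  r3:✓  r4:✓
r1 has no witness among its read-papers.

False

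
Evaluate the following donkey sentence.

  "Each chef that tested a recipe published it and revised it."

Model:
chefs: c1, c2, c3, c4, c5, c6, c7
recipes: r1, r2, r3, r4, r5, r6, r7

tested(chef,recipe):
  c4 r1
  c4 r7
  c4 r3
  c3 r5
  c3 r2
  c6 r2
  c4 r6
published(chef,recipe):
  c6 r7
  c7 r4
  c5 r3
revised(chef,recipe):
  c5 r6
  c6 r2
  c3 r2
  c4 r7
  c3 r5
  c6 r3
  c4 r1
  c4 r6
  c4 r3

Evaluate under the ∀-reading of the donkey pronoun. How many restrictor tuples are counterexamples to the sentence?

"it" takes "a recipe" as antecedent — a donkey pronoun bound across the clause boundary.
Strong reading: for every (c,r) with tested(c,r), published(c,r) ∧ revised(c,r).
Restrictor pairs: (c3,r2) ✗  (c3,r5) ✗  (c4,r1) ✗  (c4,r3) ✗  (c4,r6) ✗  (c4,r7) ✗  (c6,r2) ✗
Counterexamples (restrictor pairs failing the scope): 7.

7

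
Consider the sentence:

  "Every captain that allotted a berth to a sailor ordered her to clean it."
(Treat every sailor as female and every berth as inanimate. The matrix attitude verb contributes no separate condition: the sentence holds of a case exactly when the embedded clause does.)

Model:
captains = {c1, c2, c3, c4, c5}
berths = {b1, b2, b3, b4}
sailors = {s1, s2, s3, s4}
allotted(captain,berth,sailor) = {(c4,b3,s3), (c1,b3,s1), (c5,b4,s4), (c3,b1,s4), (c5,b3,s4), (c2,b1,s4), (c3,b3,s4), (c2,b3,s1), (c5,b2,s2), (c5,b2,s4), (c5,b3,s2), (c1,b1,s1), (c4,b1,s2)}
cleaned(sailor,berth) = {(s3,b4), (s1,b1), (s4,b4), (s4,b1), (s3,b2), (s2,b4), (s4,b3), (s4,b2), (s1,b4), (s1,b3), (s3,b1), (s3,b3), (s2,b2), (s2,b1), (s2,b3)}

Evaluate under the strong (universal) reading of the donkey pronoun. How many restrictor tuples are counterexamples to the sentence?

"her" takes "a sailor" as antecedent and "it" takes "a berth"; both are donkey pronouns co-varying with the restrictor.
Strong reading: for every (c,b,s) with allotted(c,b,s), cleaned(s,b).
Restrictor triples: (c1,b1,s1)→cleaned(s1,b1) ✓  (c1,b3,s1)→cleaned(s1,b3) ✓  (c2,b1,s4)→cleaned(s4,b1) ✓  (c2,b3,s1)→cleaned(s1,b3) ✓  (c3,b1,s4)→cleaned(s4,b1) ✓  (c3,b3,s4)→cleaned(s4,b3) ✓  (c4,b1,s2)→cleaned(s2,b1) ✓  (c4,b3,s3)→cleaned(s3,b3) ✓  (c5,b2,s2)→cleaned(s2,b2) ✓  (c5,b2,s4)→cleaned(s4,b2) ✓  (c5,b3,s2)→cleaned(s2,b3) ✓  (c5,b3,s4)→cleaned(s4,b3) ✓  (c5,b4,s4)→cleaned(s4,b4) ✓
Counterexamples (restrictor triples failing the scope): 0.

0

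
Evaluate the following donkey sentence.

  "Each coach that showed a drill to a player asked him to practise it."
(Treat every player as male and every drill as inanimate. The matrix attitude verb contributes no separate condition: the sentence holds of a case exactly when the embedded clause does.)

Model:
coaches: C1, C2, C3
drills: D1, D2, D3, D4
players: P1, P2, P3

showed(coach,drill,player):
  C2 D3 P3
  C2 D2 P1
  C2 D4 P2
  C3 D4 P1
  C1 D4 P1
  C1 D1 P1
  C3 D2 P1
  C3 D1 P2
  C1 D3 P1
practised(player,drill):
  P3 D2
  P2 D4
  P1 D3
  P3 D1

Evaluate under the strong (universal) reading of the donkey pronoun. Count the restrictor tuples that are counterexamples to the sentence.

"him" takes "a player" as antecedent and "it" takes "a drill"; both are donkey pronouns co-varying with the restrictor.
Strong reading: for every (c,d,p) with showed(c,d,p), practised(p,d).
Restrictor triples: (C1,D1,P1)→practised(P1,D1) ✗  (C1,D3,P1)→practised(P1,D3) ✓  (C1,D4,P1)→practised(P1,D4) ✗  (C2,D2,P1)→practised(P1,D2) ✗  (C2,D3,P3)→practised(P3,D3) ✗  (C2,D4,P2)→practised(P2,D4) ✓  (C3,D1,P2)→practised(P2,D1) ✗  (C3,D2,P1)→practised(P1,D2) ✗  (C3,D4,P1)→practised(P1,D4) ✗
Counterexamples (restrictor triples failing the scope): 7.

7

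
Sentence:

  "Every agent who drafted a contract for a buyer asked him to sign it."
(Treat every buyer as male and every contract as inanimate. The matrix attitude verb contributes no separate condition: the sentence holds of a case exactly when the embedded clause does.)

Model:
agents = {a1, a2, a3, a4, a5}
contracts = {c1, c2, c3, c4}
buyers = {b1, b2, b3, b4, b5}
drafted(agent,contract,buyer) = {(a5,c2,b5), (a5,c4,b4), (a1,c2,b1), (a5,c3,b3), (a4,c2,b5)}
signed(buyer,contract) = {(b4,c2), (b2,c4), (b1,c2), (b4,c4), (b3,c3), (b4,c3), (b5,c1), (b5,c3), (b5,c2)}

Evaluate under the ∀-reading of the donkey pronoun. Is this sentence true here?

True

"him" takes "a buyer" as antecedent and "it" takes "a contract"; both are donkey pronouns co-varying with the restrictor.
Strong reading: for every (a,c,b) with drafted(a,c,b), signed(b,c).
Restrictor triples: (a1,c2,b1)→signed(b1,c2) ✓  (a4,c2,b5)→signed(b5,c2) ✓  (a5,c2,b5)→signed(b5,c2) ✓  (a5,c3,b3)→signed(b3,c3) ✓  (a5,c4,b4)→signed(b4,c4) ✓
Every restrictor triple satisfies the scope.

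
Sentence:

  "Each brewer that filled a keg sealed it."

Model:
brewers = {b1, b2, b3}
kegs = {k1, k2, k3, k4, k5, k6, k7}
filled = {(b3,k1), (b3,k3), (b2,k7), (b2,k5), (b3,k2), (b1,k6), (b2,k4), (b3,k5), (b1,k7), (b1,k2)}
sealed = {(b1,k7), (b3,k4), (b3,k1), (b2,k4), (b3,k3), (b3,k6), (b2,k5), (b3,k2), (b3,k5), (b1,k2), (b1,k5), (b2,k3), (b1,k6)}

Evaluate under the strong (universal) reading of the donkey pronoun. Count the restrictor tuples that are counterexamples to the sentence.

"it" takes "a keg" as antecedent — a donkey pronoun bound across the clause boundary.
Strong reading: for every (b,k) with filled(b,k), sealed(b,k).
Restrictor pairs: (b1,k2) ✓  (b1,k6) ✓  (b1,k7) ✓  (b2,k4) ✓  (b2,k5) ✓  (b2,k7) ✗  (b3,k1) ✓  (b3,k2) ✓  (b3,k3) ✓  (b3,k5) ✓
Counterexamples (restrictor pairs failing the scope): 1.

1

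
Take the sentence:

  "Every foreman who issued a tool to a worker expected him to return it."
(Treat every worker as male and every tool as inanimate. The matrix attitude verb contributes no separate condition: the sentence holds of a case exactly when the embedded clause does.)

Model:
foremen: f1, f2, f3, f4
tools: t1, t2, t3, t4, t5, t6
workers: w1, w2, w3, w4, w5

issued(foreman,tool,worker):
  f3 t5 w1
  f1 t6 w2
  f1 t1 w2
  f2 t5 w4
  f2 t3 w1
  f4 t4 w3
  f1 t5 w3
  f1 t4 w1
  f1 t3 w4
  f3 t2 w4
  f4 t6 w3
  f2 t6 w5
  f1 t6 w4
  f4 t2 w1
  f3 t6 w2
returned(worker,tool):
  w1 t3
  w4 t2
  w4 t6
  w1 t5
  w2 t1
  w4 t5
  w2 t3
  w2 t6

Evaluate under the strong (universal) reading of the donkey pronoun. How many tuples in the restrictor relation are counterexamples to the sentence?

"him" takes "a worker" as antecedent and "it" takes "a tool"; both are donkey pronouns co-varying with the restrictor.
Strong reading: for every (f,t,w) with issued(f,t,w), returned(w,t).
Restrictor triples: (f1,t1,w2)→returned(w2,t1) ✓  (f1,t3,w4)→returned(w4,t3) ✗  (f1,t4,w1)→returned(w1,t4) ✗  (f1,t5,w3)→returned(w3,t5) ✗  (f1,t6,w2)→returned(w2,t6) ✓  (f1,t6,w4)→returned(w4,t6) ✓  (f2,t3,w1)→returned(w1,t3) ✓  (f2,t5,w4)→returned(w4,t5) ✓  (f2,t6,w5)→returned(w5,t6) ✗  (f3,t2,w4)→returned(w4,t2) ✓  (f3,t5,w1)→returned(w1,t5) ✓  (f3,t6,w2)→returned(w2,t6) ✓  (f4,t2,w1)→returned(w1,t2) ✗  (f4,t4,w3)→returned(w3,t4) ✗  (f4,t6,w3)→returned(w3,t6) ✗
Counterexamples (restrictor triples failing the scope): 7.

7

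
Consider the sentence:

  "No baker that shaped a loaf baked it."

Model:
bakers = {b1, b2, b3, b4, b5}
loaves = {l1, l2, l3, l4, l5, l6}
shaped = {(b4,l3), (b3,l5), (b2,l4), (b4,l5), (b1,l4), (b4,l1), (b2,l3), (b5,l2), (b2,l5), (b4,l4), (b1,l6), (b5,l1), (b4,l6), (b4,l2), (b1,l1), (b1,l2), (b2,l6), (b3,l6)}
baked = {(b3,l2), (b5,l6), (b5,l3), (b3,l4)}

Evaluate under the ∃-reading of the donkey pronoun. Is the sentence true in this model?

True

"it" takes "a loaf" as antecedent — a donkey pronoun bound across the clause boundary.
Truth condition: for no (b,l) with shaped(b,l) does baked(b,l) hold.
Restrictor pairs — does the scope hold? (b1,l1):fails  (b1,l2):fails  (b1,l4):fails  (b1,l6):fails  (b2,l3):fails  (b2,l4):fails  (b2,l5):fails  (b2,l6):fails  (b3,l5):fails  (b3,l6):fails  (b4,l1):fails  (b4,l2):fails  (b4,l3):fails  (b4,l4):fails  (b4,l5):fails  (b4,l6):fails  (b5,l1):fails  (b5,l2):fails
Scope holds for no restrictor pair, so the sentence is true.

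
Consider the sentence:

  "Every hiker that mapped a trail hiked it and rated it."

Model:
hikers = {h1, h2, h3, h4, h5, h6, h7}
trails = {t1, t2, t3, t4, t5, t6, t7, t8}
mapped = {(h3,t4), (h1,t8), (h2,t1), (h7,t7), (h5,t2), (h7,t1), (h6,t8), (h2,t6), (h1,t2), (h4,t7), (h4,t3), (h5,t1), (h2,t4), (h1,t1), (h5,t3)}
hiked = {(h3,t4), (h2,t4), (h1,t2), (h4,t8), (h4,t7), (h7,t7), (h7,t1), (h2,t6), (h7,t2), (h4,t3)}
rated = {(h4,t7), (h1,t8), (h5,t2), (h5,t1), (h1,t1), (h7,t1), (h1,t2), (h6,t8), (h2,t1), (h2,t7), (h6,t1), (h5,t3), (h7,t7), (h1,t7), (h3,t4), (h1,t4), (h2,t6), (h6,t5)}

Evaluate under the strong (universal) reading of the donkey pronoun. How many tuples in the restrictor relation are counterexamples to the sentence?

9

"it" takes "a trail" as antecedent — a donkey pronoun bound across the clause boundary.
Strong reading: for every (h,t) with mapped(h,t), hiked(h,t) ∧ rated(h,t).
Restrictor pairs: (h1,t1) ✗  (h1,t2) ✓  (h1,t8) ✗  (h2,t1) ✗  (h2,t4) ✗  (h2,t6) ✓  (h3,t4) ✓  (h4,t3) ✗  (h4,t7) ✓  (h5,t1) ✗  (h5,t2) ✗  (h5,t3) ✗  (h6,t8) ✗  (h7,t1) ✓  (h7,t7) ✓
Counterexamples (restrictor pairs failing the scope): 9.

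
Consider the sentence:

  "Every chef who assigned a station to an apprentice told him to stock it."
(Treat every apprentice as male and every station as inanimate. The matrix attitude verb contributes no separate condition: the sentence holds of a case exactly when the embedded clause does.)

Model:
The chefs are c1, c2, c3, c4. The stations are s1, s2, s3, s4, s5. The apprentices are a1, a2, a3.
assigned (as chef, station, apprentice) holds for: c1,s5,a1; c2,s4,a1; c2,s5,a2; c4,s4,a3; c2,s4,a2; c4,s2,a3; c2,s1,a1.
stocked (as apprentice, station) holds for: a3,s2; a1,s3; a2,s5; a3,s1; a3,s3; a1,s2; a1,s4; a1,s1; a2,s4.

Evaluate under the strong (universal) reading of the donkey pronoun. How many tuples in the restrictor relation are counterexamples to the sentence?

"him" takes "an apprentice" as antecedent and "it" takes "a station"; both are donkey pronouns co-varying with the restrictor.
Strong reading: for every (c,s,a) with assigned(c,s,a), stocked(a,s).
Restrictor triples: (c1,s5,a1)→stocked(a1,s5) ✗  (c2,s1,a1)→stocked(a1,s1) ✓  (c2,s4,a1)→stocked(a1,s4) ✓  (c2,s4,a2)→stocked(a2,s4) ✓  (c2,s5,a2)→stocked(a2,s5) ✓  (c4,s2,a3)→stocked(a3,s2) ✓  (c4,s4,a3)→stocked(a3,s4) ✗
Counterexamples (restrictor triples failing the scope): 2.

2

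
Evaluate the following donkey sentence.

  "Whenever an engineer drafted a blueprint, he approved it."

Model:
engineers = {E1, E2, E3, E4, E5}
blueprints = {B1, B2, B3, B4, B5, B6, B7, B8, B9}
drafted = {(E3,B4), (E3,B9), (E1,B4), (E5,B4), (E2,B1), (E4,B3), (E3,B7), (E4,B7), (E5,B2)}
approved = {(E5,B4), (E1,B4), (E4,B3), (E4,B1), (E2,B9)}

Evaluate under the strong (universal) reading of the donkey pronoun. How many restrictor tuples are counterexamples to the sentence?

6

"it" takes "a blueprint" as antecedent — a donkey pronoun bound across the clause boundary.
Strong reading: for every (e,b) with drafted(e,b), approved(e,b).
Restrictor pairs: (E1,B4) ✓  (E2,B1) ✗  (E3,B4) ✗  (E3,B7) ✗  (E3,B9) ✗  (E4,B3) ✓  (E4,B7) ✗  (E5,B2) ✗  (E5,B4) ✓
Counterexamples (restrictor pairs failing the scope): 6.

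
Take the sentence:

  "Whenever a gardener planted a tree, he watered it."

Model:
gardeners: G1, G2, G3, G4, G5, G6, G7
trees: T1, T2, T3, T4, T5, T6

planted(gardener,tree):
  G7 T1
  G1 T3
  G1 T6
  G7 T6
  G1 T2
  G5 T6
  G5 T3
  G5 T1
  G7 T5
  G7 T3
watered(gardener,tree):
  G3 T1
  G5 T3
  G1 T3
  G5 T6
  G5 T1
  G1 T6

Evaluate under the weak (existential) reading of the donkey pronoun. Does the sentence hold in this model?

"it" takes "a tree" as antecedent — a donkey pronoun bound across the clause boundary.
Weak reading: every gardener g with some planted-tree has at least one planted-tree t such that watered(g,t).
Per gardener: G1:✓  G5:✓  G7:✗
G7 has no witness among its planted-trees.

False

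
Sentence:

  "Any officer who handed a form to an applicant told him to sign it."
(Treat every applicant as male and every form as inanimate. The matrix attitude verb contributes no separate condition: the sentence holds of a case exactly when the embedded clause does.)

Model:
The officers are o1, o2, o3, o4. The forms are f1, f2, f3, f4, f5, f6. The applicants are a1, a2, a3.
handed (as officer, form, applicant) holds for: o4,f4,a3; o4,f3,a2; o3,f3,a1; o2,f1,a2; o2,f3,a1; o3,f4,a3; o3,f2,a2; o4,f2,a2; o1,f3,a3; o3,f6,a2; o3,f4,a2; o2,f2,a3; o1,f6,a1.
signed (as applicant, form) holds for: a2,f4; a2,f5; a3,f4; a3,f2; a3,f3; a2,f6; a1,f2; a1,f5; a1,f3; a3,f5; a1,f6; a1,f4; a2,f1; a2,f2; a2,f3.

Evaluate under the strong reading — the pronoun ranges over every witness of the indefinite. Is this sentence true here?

"him" takes "an applicant" as antecedent and "it" takes "a form"; both are donkey pronouns co-varying with the restrictor.
Strong reading: for every (o,f,a) with handed(o,f,a), signed(a,f).
Restrictor triples: (o1,f3,a3)→signed(a3,f3) ✓  (o1,f6,a1)→signed(a1,f6) ✓  (o2,f1,a2)→signed(a2,f1) ✓  (o2,f2,a3)→signed(a3,f2) ✓  (o2,f3,a1)→signed(a1,f3) ✓  (o3,f2,a2)→signed(a2,f2) ✓  (o3,f3,a1)→signed(a1,f3) ✓  (o3,f4,a2)→signed(a2,f4) ✓  (o3,f4,a3)→signed(a3,f4) ✓  (o3,f6,a2)→signed(a2,f6) ✓  (o4,f2,a2)→signed(a2,f2) ✓  (o4,f3,a2)→signed(a2,f3) ✓  (o4,f4,a3)→signed(a3,f4) ✓
Every restrictor triple satisfies the scope.

True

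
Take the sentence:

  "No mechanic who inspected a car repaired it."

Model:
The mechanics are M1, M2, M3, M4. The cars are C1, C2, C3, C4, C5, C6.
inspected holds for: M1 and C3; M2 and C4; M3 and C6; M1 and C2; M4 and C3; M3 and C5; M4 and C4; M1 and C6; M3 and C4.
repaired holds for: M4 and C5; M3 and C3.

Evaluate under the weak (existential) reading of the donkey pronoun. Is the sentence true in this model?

True

"it" takes "a car" as antecedent — a donkey pronoun bound across the clause boundary.
Truth condition: for no (m,c) with inspected(m,c) does repaired(m,c) hold.
Restrictor pairs — does the scope hold? (M1,C2):fails  (M1,C3):fails  (M1,C6):fails  (M2,C4):fails  (M3,C4):fails  (M3,C5):fails  (M3,C6):fails  (M4,C3):fails  (M4,C4):fails
Scope holds for no restrictor pair, so the sentence is true.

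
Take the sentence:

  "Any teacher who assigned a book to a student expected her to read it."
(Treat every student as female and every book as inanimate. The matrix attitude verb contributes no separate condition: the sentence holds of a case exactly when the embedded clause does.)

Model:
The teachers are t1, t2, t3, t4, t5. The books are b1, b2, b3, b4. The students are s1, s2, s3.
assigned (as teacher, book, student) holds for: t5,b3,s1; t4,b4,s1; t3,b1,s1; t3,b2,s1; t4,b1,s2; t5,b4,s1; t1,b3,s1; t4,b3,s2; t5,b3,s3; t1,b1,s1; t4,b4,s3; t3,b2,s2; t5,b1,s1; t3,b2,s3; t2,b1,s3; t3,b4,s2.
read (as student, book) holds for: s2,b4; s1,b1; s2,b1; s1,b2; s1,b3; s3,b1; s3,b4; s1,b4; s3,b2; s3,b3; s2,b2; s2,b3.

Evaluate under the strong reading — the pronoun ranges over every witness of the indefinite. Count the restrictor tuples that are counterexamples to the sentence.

0

"her" takes "a student" as antecedent and "it" takes "a book"; both are donkey pronouns co-varying with the restrictor.
Strong reading: for every (t,b,s) with assigned(t,b,s), read(s,b).
Restrictor triples: (t1,b1,s1)→read(s1,b1) ✓  (t1,b3,s1)→read(s1,b3) ✓  (t2,b1,s3)→read(s3,b1) ✓  (t3,b1,s1)→read(s1,b1) ✓  (t3,b2,s1)→read(s1,b2) ✓  (t3,b2,s2)→read(s2,b2) ✓  (t3,b2,s3)→read(s3,b2) ✓  (t3,b4,s2)→read(s2,b4) ✓  (t4,b1,s2)→read(s2,b1) ✓  (t4,b3,s2)→read(s2,b3) ✓  (t4,b4,s1)→read(s1,b4) ✓  (t4,b4,s3)→read(s3,b4) ✓  (t5,b1,s1)→read(s1,b1) ✓  (t5,b3,s1)→read(s1,b3) ✓  (t5,b3,s3)→read(s3,b3) ✓  (t5,b4,s1)→read(s1,b4) ✓
Counterexamples (restrictor triples failing the scope): 0.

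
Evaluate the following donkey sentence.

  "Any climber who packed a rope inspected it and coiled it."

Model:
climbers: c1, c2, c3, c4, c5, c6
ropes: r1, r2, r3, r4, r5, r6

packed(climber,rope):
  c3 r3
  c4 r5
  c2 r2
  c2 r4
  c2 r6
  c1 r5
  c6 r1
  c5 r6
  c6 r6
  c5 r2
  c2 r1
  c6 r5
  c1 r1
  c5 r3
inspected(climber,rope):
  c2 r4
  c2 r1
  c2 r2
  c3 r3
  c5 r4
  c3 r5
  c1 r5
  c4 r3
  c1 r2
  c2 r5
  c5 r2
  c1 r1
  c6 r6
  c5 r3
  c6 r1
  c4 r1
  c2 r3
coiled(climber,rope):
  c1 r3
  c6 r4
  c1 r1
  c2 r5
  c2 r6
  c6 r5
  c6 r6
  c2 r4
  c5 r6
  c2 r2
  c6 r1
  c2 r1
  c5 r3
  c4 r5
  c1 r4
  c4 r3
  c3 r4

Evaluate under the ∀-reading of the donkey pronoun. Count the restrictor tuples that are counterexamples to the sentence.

"it" takes "a rope" as antecedent — a donkey pronoun bound across the clause boundary.
Strong reading: for every (c,r) with packed(c,r), inspected(c,r) ∧ coiled(c,r).
Restrictor pairs: (c1,r1) ✓  (c1,r5) ✗  (c2,r1) ✓  (c2,r2) ✓  (c2,r4) ✓  (c2,r6) ✗  (c3,r3) ✗  (c4,r5) ✗  (c5,r2) ✗  (c5,r3) ✓  (c5,r6) ✗  (c6,r1) ✓  (c6,r5) ✗  (c6,r6) ✓
Counterexamples (restrictor pairs failing the scope): 7.

7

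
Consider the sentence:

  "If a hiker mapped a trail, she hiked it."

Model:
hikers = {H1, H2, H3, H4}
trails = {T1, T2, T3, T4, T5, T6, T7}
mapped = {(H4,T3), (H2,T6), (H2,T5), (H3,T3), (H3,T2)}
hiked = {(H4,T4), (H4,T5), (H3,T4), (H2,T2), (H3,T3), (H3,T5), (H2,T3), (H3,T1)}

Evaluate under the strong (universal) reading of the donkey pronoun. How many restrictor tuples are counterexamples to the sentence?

"it" takes "a trail" as antecedent — a donkey pronoun bound across the clause boundary.
Strong reading: for every (h,t) with mapped(h,t), hiked(h,t).
Restrictor pairs: (H2,T5) ✗  (H2,T6) ✗  (H3,T2) ✗  (H3,T3) ✓  (H4,T3) ✗
Counterexamples (restrictor pairs failing the scope): 4.

4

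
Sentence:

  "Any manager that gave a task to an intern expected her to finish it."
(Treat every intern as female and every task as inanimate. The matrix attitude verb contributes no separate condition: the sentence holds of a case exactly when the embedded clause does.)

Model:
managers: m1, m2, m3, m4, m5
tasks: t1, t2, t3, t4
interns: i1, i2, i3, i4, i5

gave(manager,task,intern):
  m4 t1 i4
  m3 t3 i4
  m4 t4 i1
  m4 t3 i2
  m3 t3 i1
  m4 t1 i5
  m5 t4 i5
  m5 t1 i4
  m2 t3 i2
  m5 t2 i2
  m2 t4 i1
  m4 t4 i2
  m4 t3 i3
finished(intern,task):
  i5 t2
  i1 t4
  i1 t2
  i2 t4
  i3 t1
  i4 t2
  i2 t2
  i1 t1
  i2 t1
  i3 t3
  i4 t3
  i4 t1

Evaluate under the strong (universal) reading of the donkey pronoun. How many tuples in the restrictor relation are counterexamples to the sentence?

"her" takes "an intern" as antecedent and "it" takes "a task"; both are donkey pronouns co-varying with the restrictor.
Strong reading: for every (m,t,i) with gave(m,t,i), finished(i,t).
Restrictor triples: (m2,t3,i2)→finished(i2,t3) ✗  (m2,t4,i1)→finished(i1,t4) ✓  (m3,t3,i1)→finished(i1,t3) ✗  (m3,t3,i4)→finished(i4,t3) ✓  (m4,t1,i4)→finished(i4,t1) ✓  (m4,t1,i5)→finished(i5,t1) ✗  (m4,t3,i2)→finished(i2,t3) ✗  (m4,t3,i3)→finished(i3,t3) ✓  (m4,t4,i1)→finished(i1,t4) ✓  (m4,t4,i2)→finished(i2,t4) ✓  (m5,t1,i4)→finished(i4,t1) ✓  (m5,t2,i2)→finished(i2,t2) ✓  (m5,t4,i5)→finished(i5,t4) ✗
Counterexamples (restrictor triples failing the scope): 5.

5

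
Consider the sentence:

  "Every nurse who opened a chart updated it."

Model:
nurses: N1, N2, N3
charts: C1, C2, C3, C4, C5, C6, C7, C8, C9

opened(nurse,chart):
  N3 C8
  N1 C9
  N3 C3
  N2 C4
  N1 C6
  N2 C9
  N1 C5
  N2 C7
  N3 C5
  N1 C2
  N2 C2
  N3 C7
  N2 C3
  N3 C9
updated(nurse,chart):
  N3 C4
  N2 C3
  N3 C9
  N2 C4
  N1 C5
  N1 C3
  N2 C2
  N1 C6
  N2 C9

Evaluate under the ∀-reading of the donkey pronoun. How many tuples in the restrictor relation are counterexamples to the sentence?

7

"it" takes "a chart" as antecedent — a donkey pronoun bound across the clause boundary.
Strong reading: for every (n,c) with opened(n,c), updated(n,c).
Restrictor pairs: (N1,C2) ✗  (N1,C5) ✓  (N1,C6) ✓  (N1,C9) ✗  (N2,C2) ✓  (N2,C3) ✓  (N2,C4) ✓  (N2,C7) ✗  (N2,C9) ✓  (N3,C3) ✗  (N3,C5) ✗  (N3,C7) ✗  (N3,C8) ✗  (N3,C9) ✓
Counterexamples (restrictor pairs failing the scope): 7.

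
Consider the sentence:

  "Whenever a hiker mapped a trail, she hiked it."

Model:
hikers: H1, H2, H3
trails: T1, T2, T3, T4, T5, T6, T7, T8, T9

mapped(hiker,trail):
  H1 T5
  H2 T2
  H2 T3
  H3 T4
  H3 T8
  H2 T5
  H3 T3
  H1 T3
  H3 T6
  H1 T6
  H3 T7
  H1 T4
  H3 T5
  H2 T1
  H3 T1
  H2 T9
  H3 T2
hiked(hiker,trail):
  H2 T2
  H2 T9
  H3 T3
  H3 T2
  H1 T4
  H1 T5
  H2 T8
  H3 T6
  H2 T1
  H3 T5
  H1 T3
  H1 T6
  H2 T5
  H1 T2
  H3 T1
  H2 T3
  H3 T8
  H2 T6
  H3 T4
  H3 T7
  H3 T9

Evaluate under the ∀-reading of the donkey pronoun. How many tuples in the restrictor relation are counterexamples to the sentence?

0

"it" takes "a trail" as antecedent — a donkey pronoun bound across the clause boundary.
Strong reading: for every (h,t) with mapped(h,t), hiked(h,t).
Restrictor pairs: (H1,T3) ✓  (H1,T4) ✓  (H1,T5) ✓  (H1,T6) ✓  (H2,T1) ✓  (H2,T2) ✓  (H2,T3) ✓  (H2,T5) ✓  (H2,T9) ✓  (H3,T1) ✓  (H3,T2) ✓  (H3,T3) ✓  (H3,T4) ✓  (H3,T5) ✓  (H3,T6) ✓  (H3,T7) ✓  (H3,T8) ✓
Counterexamples (restrictor pairs failing the scope): 0.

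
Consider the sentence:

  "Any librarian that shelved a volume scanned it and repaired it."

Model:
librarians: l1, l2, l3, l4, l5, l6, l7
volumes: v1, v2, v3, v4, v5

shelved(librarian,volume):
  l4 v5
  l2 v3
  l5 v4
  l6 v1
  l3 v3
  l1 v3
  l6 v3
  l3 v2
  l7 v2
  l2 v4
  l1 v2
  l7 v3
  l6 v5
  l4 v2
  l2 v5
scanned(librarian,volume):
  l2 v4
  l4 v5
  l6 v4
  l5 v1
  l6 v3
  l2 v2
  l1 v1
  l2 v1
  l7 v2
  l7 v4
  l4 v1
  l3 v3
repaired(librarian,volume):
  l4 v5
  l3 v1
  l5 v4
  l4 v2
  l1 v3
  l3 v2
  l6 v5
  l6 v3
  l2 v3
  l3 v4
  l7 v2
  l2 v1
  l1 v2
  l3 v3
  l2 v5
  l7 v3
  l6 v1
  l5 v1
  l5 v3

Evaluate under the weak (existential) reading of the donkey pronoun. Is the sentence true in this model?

False

"it" takes "a volume" as antecedent — a donkey pronoun bound across the clause boundary.
Weak reading: every librarian l with some shelved-volume has at least one shelved-volume v such that scanned(l,v) ∧ repaired(l,v).
Per librarian: l1:✗  l2:✗  l3:✓  l4:✓  l5:✗  l6:✓  l7:✓
l1 has no witness among its shelved-volumes.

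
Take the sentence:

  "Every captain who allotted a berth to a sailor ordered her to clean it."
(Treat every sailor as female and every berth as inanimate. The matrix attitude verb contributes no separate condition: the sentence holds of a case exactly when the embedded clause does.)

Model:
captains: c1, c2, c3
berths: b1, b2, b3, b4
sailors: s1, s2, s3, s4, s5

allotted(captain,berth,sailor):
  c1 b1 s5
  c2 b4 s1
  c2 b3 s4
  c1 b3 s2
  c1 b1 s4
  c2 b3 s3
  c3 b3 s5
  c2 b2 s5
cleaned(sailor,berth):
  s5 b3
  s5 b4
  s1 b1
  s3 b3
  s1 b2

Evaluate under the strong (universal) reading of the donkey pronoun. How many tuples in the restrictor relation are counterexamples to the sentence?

6

"her" takes "a sailor" as antecedent and "it" takes "a berth"; both are donkey pronouns co-varying with the restrictor.
Strong reading: for every (c,b,s) with allotted(c,b,s), cleaned(s,b).
Restrictor triples: (c1,b1,s4)→cleaned(s4,b1) ✗  (c1,b1,s5)→cleaned(s5,b1) ✗  (c1,b3,s2)→cleaned(s2,b3) ✗  (c2,b2,s5)→cleaned(s5,b2) ✗  (c2,b3,s3)→cleaned(s3,b3) ✓  (c2,b3,s4)→cleaned(s4,b3) ✗  (c2,b4,s1)→cleaned(s1,b4) ✗  (c3,b3,s5)→cleaned(s5,b3) ✓
Counterexamples (restrictor triples failing the scope): 6.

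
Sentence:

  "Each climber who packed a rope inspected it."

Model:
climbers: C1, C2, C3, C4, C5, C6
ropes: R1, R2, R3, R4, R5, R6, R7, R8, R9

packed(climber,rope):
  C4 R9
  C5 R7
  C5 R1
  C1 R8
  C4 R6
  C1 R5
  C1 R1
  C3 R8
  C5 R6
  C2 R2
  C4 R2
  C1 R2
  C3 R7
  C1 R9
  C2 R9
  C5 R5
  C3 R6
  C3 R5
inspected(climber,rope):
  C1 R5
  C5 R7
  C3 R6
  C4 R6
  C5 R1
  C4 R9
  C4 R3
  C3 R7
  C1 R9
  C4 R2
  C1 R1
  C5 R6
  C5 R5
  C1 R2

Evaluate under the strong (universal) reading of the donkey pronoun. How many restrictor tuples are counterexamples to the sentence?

"it" takes "a rope" as antecedent — a donkey pronoun bound across the clause boundary.
Strong reading: for every (c,r) with packed(c,r), inspected(c,r).
Restrictor pairs: (C1,R1) ✓  (C1,R2) ✓  (C1,R5) ✓  (C1,R8) ✗  (C1,R9) ✓  (C2,R2) ✗  (C2,R9) ✗  (C3,R5) ✗  (C3,R6) ✓  (C3,R7) ✓  (C3,R8) ✗  (C4,R2) ✓  (C4,R6) ✓  (C4,R9) ✓  (C5,R1) ✓  (C5,R5) ✓  (C5,R6) ✓  (C5,R7) ✓
Counterexamples (restrictor pairs failing the scope): 5.

5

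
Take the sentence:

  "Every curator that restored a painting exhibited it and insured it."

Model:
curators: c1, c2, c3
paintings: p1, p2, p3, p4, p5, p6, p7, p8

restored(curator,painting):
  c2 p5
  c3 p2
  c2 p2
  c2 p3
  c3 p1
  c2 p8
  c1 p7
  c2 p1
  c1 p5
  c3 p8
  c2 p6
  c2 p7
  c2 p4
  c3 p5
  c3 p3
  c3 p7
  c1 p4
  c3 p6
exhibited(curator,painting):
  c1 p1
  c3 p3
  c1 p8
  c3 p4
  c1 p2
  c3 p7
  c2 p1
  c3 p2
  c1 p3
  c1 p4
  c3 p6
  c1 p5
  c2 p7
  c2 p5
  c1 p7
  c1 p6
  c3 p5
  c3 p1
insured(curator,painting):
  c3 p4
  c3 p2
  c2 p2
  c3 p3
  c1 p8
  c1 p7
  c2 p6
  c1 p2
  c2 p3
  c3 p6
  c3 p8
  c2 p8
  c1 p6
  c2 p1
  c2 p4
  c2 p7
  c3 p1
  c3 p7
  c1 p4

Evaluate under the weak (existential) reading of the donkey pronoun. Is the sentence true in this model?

True

"it" takes "a painting" as antecedent — a donkey pronoun bound across the clause boundary.
Weak reading: every curator c with some restored-painting has at least one restored-painting p such that exhibited(c,p) ∧ insured(c,p).
Per curator: c1:✓  c2:✓  c3:✓
Every curator in the restrictor has a witness.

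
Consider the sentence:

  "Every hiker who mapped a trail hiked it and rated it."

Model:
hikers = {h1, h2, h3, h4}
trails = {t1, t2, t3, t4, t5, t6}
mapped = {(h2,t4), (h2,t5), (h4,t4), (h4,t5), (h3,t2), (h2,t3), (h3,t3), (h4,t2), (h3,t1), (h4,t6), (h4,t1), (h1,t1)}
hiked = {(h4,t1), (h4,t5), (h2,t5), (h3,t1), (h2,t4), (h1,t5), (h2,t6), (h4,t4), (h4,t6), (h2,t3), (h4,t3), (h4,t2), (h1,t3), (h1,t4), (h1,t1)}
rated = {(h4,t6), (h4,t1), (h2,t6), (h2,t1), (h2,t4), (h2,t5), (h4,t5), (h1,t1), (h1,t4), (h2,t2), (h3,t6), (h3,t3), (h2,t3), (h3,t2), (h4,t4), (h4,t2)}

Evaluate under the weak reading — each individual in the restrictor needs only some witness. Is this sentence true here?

False

"it" takes "a trail" as antecedent — a donkey pronoun bound across the clause boundary.
Weak reading: every hiker h with some mapped-trail has at least one mapped-trail t such that hiked(h,t) ∧ rated(h,t).
Per hiker: h1:✓  h2:✓  h3:✗  h4:✓
h3 has no witness among its mapped-trails.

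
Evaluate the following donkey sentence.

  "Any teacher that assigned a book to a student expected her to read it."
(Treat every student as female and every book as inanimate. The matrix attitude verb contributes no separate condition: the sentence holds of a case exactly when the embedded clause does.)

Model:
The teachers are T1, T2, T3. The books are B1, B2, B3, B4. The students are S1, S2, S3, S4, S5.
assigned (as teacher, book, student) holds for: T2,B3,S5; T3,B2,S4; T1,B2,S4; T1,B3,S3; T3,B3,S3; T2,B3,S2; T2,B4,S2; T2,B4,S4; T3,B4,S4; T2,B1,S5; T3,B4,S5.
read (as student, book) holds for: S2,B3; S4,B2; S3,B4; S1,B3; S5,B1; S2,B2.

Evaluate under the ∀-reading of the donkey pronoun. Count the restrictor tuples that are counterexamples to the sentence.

"her" takes "a student" as antecedent and "it" takes "a book"; both are donkey pronouns co-varying with the restrictor.
Strong reading: for every (t,b,s) with assigned(t,b,s), read(s,b).
Restrictor triples: (T1,B2,S4)→read(S4,B2) ✓  (T1,B3,S3)→read(S3,B3) ✗  (T2,B1,S5)→read(S5,B1) ✓  (T2,B3,S2)→read(S2,B3) ✓  (T2,B3,S5)→read(S5,B3) ✗  (T2,B4,S2)→read(S2,B4) ✗  (T2,B4,S4)→read(S4,B4) ✗  (T3,B2,S4)→read(S4,B2) ✓  (T3,B3,S3)→read(S3,B3) ✗  (T3,B4,S4)→read(S4,B4) ✗  (T3,B4,S5)→read(S5,B4) ✗
Counterexamples (restrictor triples failing the scope): 7.

7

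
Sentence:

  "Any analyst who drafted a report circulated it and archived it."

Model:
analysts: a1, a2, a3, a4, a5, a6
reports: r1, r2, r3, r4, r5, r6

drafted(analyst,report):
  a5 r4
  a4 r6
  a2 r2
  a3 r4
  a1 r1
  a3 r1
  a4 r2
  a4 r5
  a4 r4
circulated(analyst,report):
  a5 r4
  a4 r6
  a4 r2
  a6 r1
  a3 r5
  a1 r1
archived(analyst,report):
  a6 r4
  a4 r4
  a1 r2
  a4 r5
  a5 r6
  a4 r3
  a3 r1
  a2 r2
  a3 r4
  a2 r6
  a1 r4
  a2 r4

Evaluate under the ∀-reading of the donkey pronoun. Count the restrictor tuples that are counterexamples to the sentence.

9

"it" takes "a report" as antecedent — a donkey pronoun bound across the clause boundary.
Strong reading: for every (a,r) with drafted(a,r), circulated(a,r) ∧ archived(a,r).
Restrictor pairs: (a1,r1) ✗  (a2,r2) ✗  (a3,r1) ✗  (a3,r4) ✗  (a4,r2) ✗  (a4,r4) ✗  (a4,r5) ✗  (a4,r6) ✗  (a5,r4) ✗
Counterexamples (restrictor pairs failing the scope): 9.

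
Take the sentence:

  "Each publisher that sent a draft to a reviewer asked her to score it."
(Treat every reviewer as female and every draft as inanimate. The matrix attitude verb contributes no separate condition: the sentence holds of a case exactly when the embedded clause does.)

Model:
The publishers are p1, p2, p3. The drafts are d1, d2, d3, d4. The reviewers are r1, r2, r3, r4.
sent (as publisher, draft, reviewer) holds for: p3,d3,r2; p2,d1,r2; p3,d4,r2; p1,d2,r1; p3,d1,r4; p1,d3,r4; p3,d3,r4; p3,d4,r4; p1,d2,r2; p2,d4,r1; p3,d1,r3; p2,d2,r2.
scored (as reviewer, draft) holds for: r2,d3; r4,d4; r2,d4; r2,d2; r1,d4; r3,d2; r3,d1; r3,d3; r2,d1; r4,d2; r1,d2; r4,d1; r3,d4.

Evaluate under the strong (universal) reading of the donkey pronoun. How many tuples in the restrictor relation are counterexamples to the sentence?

2

"her" takes "a reviewer" as antecedent and "it" takes "a draft"; both are donkey pronouns co-varying with the restrictor.
Strong reading: for every (p,d,r) with sent(p,d,r), scored(r,d).
Restrictor triples: (p1,d2,r1)→scored(r1,d2) ✓  (p1,d2,r2)→scored(r2,d2) ✓  (p1,d3,r4)→scored(r4,d3) ✗  (p2,d1,r2)→scored(r2,d1) ✓  (p2,d2,r2)→scored(r2,d2) ✓  (p2,d4,r1)→scored(r1,d4) ✓  (p3,d1,r3)→scored(r3,d1) ✓  (p3,d1,r4)→scored(r4,d1) ✓  (p3,d3,r2)→scored(r2,d3) ✓  (p3,d3,r4)→scored(r4,d3) ✗  (p3,d4,r2)→scored(r2,d4) ✓  (p3,d4,r4)→scored(r4,d4) ✓
Counterexamples (restrictor triples failing the scope): 2.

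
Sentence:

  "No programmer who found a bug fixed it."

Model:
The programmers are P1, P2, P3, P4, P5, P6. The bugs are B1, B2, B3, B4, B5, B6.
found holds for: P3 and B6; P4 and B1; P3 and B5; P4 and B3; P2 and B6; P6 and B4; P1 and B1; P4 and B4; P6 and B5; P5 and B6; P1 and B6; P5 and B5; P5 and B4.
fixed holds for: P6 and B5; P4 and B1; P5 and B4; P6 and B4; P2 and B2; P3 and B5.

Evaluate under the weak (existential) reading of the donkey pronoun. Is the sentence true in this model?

False

"it" takes "a bug" as antecedent — a donkey pronoun bound across the clause boundary.
Truth condition: for no (p,b) with found(p,b) does fixed(p,b) hold.
Restrictor pairs — does the scope hold? (P1,B1):fails  (P1,B6):fails  (P2,B6):fails  (P3,B5):holds  (P3,B6):fails  (P4,B1):holds  (P4,B3):fails  (P4,B4):fails  (P5,B4):holds  (P5,B5):fails  (P5,B6):fails  (P6,B4):holds  (P6,B5):holds
Scope holds for 5 pair(s), so the sentence is false.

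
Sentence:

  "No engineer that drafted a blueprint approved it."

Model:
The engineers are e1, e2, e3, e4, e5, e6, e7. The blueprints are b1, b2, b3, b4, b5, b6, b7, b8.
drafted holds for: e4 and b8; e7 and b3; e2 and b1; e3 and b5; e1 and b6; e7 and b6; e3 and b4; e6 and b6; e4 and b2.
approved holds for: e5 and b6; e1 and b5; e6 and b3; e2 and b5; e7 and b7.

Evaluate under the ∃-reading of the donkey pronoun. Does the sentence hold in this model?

True

"it" takes "a blueprint" as antecedent — a donkey pronoun bound across the clause boundary.
Truth condition: for no (e,b) with drafted(e,b) does approved(e,b) hold.
Restrictor pairs — does the scope hold? (e1,b6):fails  (e2,b1):fails  (e3,b4):fails  (e3,b5):fails  (e4,b2):fails  (e4,b8):fails  (e6,b6):fails  (e7,b3):fails  (e7,b6):fails
Scope holds for no restrictor pair, so the sentence is true.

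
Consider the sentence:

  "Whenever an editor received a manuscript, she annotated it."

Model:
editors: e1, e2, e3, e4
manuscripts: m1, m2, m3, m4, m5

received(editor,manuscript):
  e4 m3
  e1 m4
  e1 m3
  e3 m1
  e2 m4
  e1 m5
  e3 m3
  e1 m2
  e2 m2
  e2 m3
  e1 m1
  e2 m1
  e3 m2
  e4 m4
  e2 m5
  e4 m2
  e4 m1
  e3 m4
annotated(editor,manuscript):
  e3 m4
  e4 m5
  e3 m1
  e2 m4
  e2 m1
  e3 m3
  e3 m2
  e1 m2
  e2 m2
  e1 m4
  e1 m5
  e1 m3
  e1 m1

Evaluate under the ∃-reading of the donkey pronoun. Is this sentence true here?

False

"it" takes "a manuscript" as antecedent — a donkey pronoun bound across the clause boundary.
Weak reading: every editor e with some received-manuscript has at least one received-manuscript m such that annotated(e,m).
Per editor: e1:✓  e2:✓  e3:✓  e4:✗
e4 has no witness among its received-manuscripts.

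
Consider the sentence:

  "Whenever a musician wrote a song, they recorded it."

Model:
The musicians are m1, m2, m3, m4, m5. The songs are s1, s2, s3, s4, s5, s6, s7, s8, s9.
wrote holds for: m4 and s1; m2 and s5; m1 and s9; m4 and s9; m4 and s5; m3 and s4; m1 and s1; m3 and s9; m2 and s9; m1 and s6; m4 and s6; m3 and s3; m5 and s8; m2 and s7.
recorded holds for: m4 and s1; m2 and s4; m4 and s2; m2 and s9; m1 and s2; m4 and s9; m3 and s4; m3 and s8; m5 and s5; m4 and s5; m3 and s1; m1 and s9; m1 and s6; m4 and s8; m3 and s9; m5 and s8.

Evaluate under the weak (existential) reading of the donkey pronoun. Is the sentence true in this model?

True

"it" takes "a song" as antecedent — a donkey pronoun bound across the clause boundary.
Weak reading: every musician m with some wrote-song has at least one wrote-song s such that recorded(m,s).
Per musician: m1:✓  m2:✓  m3:✓  m4:✓  m5:✓
Every musician in the restrictor has a witness.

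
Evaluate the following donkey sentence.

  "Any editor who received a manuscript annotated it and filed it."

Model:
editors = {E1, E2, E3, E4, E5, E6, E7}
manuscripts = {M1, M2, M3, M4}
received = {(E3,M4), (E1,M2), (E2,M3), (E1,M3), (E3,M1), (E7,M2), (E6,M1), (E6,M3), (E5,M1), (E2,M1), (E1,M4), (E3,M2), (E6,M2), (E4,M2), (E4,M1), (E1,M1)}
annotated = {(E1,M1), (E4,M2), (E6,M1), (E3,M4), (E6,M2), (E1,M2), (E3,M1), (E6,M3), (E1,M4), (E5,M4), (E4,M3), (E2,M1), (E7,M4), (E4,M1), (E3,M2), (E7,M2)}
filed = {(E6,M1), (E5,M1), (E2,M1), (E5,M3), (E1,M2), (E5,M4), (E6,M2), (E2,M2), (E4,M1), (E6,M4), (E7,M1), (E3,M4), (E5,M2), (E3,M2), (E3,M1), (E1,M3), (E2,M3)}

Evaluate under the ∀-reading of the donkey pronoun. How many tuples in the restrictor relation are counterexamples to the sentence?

8

"it" takes "a manuscript" as antecedent — a donkey pronoun bound across the clause boundary.
Strong reading: for every (e,m) with received(e,m), annotated(e,m) ∧ filed(e,m).
Restrictor pairs: (E1,M1) ✗  (E1,M2) ✓  (E1,M3) ✗  (E1,M4) ✗  (E2,M1) ✓  (E2,M3) ✗  (E3,M1) ✓  (E3,M2) ✓  (E3,M4) ✓  (E4,M1) ✓  (E4,M2) ✗  (E5,M1) ✗  (E6,M1) ✓  (E6,M2) ✓  (E6,M3) ✗  (E7,M2) ✗
Counterexamples (restrictor pairs failing the scope): 8.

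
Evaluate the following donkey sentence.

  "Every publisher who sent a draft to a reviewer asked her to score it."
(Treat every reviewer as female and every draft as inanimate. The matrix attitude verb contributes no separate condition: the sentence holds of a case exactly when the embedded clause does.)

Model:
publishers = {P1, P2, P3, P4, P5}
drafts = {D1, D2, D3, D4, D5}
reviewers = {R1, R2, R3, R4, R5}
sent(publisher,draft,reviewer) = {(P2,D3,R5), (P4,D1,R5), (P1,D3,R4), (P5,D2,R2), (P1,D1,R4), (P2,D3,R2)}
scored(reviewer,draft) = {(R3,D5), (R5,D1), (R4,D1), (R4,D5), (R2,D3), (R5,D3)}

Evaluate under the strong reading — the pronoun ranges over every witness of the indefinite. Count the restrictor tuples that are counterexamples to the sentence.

"her" takes "a reviewer" as antecedent and "it" takes "a draft"; both are donkey pronouns co-varying with the restrictor.
Strong reading: for every (p,d,r) with sent(p,d,r), scored(r,d).
Restrictor triples: (P1,D1,R4)→scored(R4,D1) ✓  (P1,D3,R4)→scored(R4,D3) ✗  (P2,D3,R2)→scored(R2,D3) ✓  (P2,D3,R5)→scored(R5,D3) ✓  (P4,D1,R5)→scored(R5,D1) ✓  (P5,D2,R2)→scored(R2,D2) ✗
Counterexamples (restrictor triples failing the scope): 2.

2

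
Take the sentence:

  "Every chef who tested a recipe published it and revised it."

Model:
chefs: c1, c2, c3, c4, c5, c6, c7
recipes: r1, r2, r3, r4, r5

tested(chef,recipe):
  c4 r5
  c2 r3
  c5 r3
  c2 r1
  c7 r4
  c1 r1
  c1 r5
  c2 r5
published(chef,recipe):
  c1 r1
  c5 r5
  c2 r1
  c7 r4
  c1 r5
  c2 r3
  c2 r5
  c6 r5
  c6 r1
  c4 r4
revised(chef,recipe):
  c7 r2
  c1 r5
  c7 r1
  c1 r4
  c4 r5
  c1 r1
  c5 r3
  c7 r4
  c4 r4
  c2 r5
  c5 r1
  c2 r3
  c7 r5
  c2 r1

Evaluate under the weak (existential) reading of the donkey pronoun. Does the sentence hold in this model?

"it" takes "a recipe" as antecedent — a donkey pronoun bound across the clause boundary.
Weak reading: every chef c with some tested-recipe has at least one tested-recipe r such that published(c,r) ∧ revised(c,r).
Per chef: c1:✓  c2:✓  c4:✗  c5:✗  c7:✓
c4 has no witness among its tested-recipes.

False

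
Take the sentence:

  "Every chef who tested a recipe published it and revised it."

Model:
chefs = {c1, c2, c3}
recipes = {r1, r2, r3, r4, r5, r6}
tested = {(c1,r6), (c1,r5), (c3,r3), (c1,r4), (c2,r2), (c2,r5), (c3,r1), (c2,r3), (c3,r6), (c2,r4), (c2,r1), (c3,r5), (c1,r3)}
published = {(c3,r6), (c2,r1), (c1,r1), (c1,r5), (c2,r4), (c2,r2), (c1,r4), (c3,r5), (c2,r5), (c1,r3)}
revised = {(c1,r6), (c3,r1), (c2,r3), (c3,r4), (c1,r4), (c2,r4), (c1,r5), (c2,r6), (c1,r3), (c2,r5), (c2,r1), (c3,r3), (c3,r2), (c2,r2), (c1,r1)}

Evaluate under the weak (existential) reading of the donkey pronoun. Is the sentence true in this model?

"it" takes "a recipe" as antecedent — a donkey pronoun bound across the clause boundary.
Weak reading: every chef c with some tested-recipe has at least one tested-recipe r such that published(c,r) ∧ revised(c,r).
Per chef: c1:✓  c2:✓  c3:✗
c3 has no witness among its tested-recipes.

False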